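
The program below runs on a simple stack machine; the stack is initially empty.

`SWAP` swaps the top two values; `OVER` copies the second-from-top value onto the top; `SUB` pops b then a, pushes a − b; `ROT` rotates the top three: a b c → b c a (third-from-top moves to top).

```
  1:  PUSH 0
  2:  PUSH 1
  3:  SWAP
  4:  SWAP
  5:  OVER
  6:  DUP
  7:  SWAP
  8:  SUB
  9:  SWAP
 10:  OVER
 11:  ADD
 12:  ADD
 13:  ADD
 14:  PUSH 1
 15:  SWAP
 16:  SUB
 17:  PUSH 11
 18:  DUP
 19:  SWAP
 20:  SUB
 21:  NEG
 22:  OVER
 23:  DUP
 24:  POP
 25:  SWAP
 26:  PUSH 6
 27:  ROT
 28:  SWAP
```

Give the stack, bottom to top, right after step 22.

[0, 0, 0]

PUSH 0  -> [0]
PUSH 1  -> [0, 1]
SWAP    -> [1, 0]
SWAP    -> [0, 1]
OVER    -> [0, 1, 0]
DUP     -> [0, 1, 0, 0]
SWAP    -> [0, 1, 0, 0]
SUB     -> [0, 1, 0]
SWAP    -> [0, 0, 1]
OVER    -> [0, 0, 1, 0]
ADD     -> [0, 0, 1]
ADD     -> [0, 1]
ADD     -> [1]
PUSH 1  -> [1, 1]
SWAP    -> [1, 1]
SUB     -> [0]
PUSH 11 -> [0, 11]
DUP     -> [0, 11, 11]
SWAP    -> [0, 11, 11]
SUB     -> [0, 0]
NEG     -> [0, 0]
OVER    -> [0, 0, 0]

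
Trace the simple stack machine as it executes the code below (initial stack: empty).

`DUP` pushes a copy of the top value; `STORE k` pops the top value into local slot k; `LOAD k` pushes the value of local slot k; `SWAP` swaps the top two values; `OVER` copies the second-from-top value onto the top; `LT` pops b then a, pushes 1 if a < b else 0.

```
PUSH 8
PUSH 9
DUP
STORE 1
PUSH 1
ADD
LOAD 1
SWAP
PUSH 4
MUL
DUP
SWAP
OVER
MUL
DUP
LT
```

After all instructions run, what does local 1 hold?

PUSH 8  → 8
PUSH 9  → 8 9
DUP     → 8 9 9
STORE 1 → 8 9
PUSH 1  → 8 9 1
ADD     → 8 10
LOAD 1  → 8 10 9
SWAP    → 8 9 10
PUSH 4  → 8 9 10 4
MUL     → 8 9 40
DUP     → 8 9 40 40
SWAP    → 8 9 40 40
OVER    → 8 9 40 40 40
MUL     → 8 9 40 1600
DUP     → 8 9 40 1600 1600
LT      → 8 9 40 0

9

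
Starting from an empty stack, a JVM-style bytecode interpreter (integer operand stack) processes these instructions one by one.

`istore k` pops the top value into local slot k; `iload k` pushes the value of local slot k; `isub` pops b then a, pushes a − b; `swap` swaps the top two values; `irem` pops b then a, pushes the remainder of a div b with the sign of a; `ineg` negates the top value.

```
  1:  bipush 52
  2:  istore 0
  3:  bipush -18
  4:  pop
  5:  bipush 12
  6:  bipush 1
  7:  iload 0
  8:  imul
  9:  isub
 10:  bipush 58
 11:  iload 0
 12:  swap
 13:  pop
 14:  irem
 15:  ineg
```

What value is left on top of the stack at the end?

40

bipush 52   52
istore 0    (empty)
bipush -18  -18
pop         (empty)
bipush 12   12
bipush 1    12 1
iload 0     12 1 52
imul        12 52
isub        -40
bipush 58   -40 58
iload 0     -40 58 52
swap        -40 52 58
pop         -40 52
irem        -40
ineg        40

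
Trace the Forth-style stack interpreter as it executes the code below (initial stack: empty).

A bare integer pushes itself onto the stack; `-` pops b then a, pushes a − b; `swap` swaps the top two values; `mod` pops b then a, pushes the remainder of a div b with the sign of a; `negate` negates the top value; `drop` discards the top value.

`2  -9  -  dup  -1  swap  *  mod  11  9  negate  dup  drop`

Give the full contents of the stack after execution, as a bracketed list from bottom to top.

[0, 11, -9]

2       2
-9      2 -9
-       11
dup     11 11
-1      11 11 -1
swap    11 -1 11
*       11 -11
mod     0
11      0 11
9       0 11 9
negate  0 11 -9
dup     0 11 -9 -9
drop    0 11 -9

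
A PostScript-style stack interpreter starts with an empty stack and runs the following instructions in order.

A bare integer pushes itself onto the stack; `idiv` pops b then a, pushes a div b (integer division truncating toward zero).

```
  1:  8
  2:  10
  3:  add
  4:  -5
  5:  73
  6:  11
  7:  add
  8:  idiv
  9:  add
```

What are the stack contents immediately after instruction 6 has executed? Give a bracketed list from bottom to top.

[18, -5, 73, 11]

8   → 8
10  → 8 10
add → 18
-5  → 18 -5
73  → 18 -5 73
11  → 18 -5 73 11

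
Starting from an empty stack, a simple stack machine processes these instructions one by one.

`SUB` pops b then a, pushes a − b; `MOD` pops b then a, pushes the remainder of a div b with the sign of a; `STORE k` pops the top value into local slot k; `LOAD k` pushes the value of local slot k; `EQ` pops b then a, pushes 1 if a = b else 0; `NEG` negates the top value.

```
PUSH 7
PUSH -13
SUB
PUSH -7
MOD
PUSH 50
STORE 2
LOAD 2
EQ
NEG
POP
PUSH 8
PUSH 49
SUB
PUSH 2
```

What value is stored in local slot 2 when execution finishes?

PUSH 7   : [7]
PUSH -13 : [7, -13]
SUB      : [20]
PUSH -7  : [20, -7]
MOD      : [6]
PUSH 50  : [6, 50]
STORE 2  : [6]
LOAD 2   : [6, 50]
EQ       : [0]
NEG      : [0]
POP      : []
PUSH 8   : [8]
PUSH 49  : [8, 49]
SUB      : [-41]
PUSH 2   : [-41, 2]

50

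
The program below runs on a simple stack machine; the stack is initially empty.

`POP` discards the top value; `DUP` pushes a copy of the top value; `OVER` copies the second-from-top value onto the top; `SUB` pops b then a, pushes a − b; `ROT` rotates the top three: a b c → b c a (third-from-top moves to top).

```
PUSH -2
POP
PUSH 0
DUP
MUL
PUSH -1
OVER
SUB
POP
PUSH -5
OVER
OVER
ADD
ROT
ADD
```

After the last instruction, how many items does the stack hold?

PUSH -2 : -2
POP     : (empty)
PUSH 0  : 0
DUP     : 0 0
MUL     : 0
PUSH -1 : 0 -1
OVER    : 0 -1 0
SUB     : 0 -1
POP     : 0
PUSH -5 : 0 -5
OVER    : 0 -5 0
OVER    : 0 -5 0 -5
ADD     : 0 -5 -5
ROT     : -5 -5 0
ADD     : -5 -5

2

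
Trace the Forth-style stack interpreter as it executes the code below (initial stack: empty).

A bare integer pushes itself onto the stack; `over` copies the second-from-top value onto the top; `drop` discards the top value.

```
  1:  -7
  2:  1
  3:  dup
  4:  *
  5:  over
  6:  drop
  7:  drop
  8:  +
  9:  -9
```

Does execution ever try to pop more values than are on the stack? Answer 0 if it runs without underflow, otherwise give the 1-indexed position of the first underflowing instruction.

8

-7    [-7]
1     [-7, 1]
dup   [-7, 1, 1]
*     [-7, 1]
over  [-7, 1, -7]
drop  [-7, 1]
drop  [-7]
+  — needs 2 operands, stack has 1 → underflow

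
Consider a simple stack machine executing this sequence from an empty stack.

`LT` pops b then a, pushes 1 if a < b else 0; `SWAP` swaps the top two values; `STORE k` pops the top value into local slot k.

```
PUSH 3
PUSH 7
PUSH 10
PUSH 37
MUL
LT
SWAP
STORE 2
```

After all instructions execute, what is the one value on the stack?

PUSH 3  → 3
PUSH 7  → 3 7
PUSH 10 → 3 7 10
PUSH 37 → 3 7 10 37
MUL     → 3 7 370
LT      → 3 1
SWAP    → 1 3
STORE 2 → 1

1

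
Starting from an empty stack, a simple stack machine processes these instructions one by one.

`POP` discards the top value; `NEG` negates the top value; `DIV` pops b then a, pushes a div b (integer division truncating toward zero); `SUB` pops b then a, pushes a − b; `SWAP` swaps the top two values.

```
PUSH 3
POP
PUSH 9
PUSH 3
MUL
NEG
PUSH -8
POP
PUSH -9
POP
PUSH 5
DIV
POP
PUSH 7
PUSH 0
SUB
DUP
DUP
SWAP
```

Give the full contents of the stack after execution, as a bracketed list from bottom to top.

[7, 7, 7]

PUSH 3  -> 3
POP     -> (empty)
PUSH 9  -> 9
PUSH 3  -> 9 3
MUL     -> 27
NEG     -> -27
PUSH -8 -> -27 -8
POP     -> -27
PUSH -9 -> -27 -9
POP     -> -27
PUSH 5  -> -27 5
DIV     -> -5
POP     -> (empty)
PUSH 7  -> 7
PUSH 0  -> 7 0
SUB     -> 7
DUP     -> 7 7
DUP     -> 7 7 7
SWAP    -> 7 7 7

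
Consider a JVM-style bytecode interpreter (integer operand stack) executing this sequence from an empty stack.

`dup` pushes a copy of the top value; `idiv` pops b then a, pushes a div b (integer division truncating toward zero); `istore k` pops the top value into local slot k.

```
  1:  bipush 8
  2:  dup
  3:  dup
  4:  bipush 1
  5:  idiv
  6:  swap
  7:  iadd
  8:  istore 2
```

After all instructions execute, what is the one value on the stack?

8

bipush 8  [8]
dup       [8, 8]
dup       [8, 8, 8]
bipush 1  [8, 8, 8, 1]
idiv      [8, 8, 8]
swap      [8, 8, 8]
iadd      [8, 16]
istore 2  [8]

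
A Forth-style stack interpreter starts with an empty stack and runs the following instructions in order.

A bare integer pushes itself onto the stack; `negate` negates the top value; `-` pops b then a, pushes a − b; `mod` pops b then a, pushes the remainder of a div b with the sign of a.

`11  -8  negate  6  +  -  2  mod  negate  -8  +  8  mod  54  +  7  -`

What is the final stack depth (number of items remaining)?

1

11     : [11]
-8     : [11, -8]
negate : [11, 8]
6      : [11, 8, 6]
+      : [11, 14]
-      : [-3]
2      : [-3, 2]
mod    : [-1]
negate : [1]
-8     : [1, -8]
+      : [-7]
8      : [-7, 8]
mod    : [-7]
54     : [-7, 54]
+      : [47]
7      : [47, 7]
-      : [40]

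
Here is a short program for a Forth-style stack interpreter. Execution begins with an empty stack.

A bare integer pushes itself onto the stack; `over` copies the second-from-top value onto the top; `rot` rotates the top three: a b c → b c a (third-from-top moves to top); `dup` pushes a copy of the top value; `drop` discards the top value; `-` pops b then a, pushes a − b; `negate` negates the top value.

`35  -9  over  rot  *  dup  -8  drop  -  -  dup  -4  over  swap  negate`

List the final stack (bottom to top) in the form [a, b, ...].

[-9, -9, -9, 4]

35     : 35
-9     : 35 -9
over   : 35 -9 35
rot    : -9 35 35
*      : -9 1225
dup    : -9 1225 1225
-8     : -9 1225 1225 -8
drop   : -9 1225 1225
-      : -9 0
-      : -9
dup    : -9 -9
-4     : -9 -9 -4
over   : -9 -9 -4 -9
swap   : -9 -9 -9 -4
negate : -9 -9 -9 4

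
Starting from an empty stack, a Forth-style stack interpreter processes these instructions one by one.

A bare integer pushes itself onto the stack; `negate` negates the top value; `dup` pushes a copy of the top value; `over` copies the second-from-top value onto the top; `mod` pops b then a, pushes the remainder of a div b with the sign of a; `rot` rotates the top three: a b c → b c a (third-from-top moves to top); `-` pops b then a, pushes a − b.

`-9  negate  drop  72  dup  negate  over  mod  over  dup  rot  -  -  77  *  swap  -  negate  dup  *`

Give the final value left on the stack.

5184

-9      [-9]
negate  [9]
drop    []
72      [72]
dup     [72, 72]
negate  [72, -72]
over    [72, -72, 72]
mod     [72, 0]
over    [72, 0, 72]
dup     [72, 0, 72, 72]
rot     [72, 72, 72, 0]
-       [72, 72, 72]
-       [72, 0]
77      [72, 0, 77]
*       [72, 0]
swap    [0, 72]
-       [-72]
negate  [72]
dup     [72, 72]
*       [5184]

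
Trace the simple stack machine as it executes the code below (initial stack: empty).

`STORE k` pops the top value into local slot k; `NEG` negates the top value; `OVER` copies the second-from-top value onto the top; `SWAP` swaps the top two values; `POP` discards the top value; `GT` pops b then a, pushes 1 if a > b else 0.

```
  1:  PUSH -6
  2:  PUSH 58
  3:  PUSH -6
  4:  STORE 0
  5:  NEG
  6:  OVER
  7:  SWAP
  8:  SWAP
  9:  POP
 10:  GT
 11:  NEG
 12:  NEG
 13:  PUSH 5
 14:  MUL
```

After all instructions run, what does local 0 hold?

-6

PUSH -6 : -6
PUSH 58 : -6 58
PUSH -6 : -6 58 -6
STORE 0 : -6 58
NEG     : -6 -58
OVER    : -6 -58 -6
SWAP    : -6 -6 -58
SWAP    : -6 -58 -6
POP     : -6 -58
GT      : 1
NEG     : -1
NEG     : 1
PUSH 5  : 1 5
MUL     : 5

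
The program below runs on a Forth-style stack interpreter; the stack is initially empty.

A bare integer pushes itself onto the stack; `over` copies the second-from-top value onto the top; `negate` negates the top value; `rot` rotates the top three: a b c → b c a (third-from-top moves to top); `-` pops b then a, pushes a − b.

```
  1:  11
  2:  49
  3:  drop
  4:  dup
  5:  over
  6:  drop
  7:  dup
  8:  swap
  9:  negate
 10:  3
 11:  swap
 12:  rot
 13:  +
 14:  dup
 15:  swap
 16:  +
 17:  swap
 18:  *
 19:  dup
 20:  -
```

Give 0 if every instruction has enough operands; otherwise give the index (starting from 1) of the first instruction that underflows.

11     : [11]
49     : [11, 49]
drop   : [11]
dup    : [11, 11]
over   : [11, 11, 11]
drop   : [11, 11]
dup    : [11, 11, 11]
swap   : [11, 11, 11]
negate : [11, 11, -11]
3      : [11, 11, -11, 3]
swap   : [11, 11, 3, -11]
rot    : [11, 3, -11, 11]
+      : [11, 3, 0]
dup    : [11, 3, 0, 0]
swap   : [11, 3, 0, 0]
+      : [11, 3, 0]
swap   : [11, 0, 3]
*      : [11, 0]
dup    : [11, 0, 0]
-      : [11, 0]

0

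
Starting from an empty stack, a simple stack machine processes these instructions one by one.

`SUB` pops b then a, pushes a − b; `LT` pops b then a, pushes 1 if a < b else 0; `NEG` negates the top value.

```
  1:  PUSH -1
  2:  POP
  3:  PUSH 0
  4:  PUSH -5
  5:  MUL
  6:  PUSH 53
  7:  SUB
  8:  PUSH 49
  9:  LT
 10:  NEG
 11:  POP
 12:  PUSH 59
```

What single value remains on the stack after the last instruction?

59

PUSH -1 -> -1
POP     -> (empty)
PUSH 0  -> 0
PUSH -5 -> 0 -5
MUL     -> 0
PUSH 53 -> 0 53
SUB     -> -53
PUSH 49 -> -53 49
LT      -> 1
NEG     -> -1
POP     -> (empty)
PUSH 59 -> 59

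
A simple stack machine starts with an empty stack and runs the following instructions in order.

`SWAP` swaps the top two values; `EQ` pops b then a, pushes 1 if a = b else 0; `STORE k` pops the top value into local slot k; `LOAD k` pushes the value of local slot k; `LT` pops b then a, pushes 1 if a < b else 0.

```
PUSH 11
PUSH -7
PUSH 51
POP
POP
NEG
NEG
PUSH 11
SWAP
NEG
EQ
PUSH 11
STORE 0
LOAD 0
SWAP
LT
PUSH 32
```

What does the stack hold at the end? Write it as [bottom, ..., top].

PUSH 11 → 11
PUSH -7 → 11 -7
PUSH 51 → 11 -7 51
POP     → 11 -7
POP     → 11
NEG     → -11
NEG     → 11
PUSH 11 → 11 11
SWAP    → 11 11
NEG     → 11 -11
EQ      → 0
PUSH 11 → 0 11
STORE 0 → 0
LOAD 0  → 0 11
SWAP    → 11 0
LT      → 0
PUSH 32 → 0 32

[0, 32]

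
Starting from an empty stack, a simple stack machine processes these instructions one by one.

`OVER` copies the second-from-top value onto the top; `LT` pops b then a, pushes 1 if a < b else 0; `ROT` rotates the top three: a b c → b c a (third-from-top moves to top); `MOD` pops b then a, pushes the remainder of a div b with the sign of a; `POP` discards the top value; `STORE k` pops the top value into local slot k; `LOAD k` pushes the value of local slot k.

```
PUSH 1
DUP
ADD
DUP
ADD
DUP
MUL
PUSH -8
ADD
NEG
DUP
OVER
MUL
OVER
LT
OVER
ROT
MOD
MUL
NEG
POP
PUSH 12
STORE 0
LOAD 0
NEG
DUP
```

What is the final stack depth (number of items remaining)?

PUSH 1  -> [1]
DUP     -> [1, 1]
ADD     -> [2]
DUP     -> [2, 2]
ADD     -> [4]
DUP     -> [4, 4]
MUL     -> [16]
PUSH -8 -> [16, -8]
ADD     -> [8]
NEG     -> [-8]
DUP     -> [-8, -8]
OVER    -> [-8, -8, -8]
MUL     -> [-8, 64]
OVER    -> [-8, 64, -8]
LT      -> [-8, 0]
OVER    -> [-8, 0, -8]
ROT     -> [0, -8, -8]
MOD     -> [0, 0]
MUL     -> [0]
NEG     -> [0]
POP     -> []
PUSH 12 -> [12]
STORE 0 -> []
LOAD 0  -> [12]
NEG     -> [-12]
DUP     -> [-12, -12]

2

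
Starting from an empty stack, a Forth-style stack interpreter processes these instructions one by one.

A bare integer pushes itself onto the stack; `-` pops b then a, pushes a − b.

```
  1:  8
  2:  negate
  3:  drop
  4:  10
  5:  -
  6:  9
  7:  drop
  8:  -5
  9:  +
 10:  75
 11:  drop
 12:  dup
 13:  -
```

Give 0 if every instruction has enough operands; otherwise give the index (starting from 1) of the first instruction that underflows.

8      : [8]
negate : [-8]
drop   : []
10     : [10]
-  — needs 2 operands, stack has 1 → underflow

5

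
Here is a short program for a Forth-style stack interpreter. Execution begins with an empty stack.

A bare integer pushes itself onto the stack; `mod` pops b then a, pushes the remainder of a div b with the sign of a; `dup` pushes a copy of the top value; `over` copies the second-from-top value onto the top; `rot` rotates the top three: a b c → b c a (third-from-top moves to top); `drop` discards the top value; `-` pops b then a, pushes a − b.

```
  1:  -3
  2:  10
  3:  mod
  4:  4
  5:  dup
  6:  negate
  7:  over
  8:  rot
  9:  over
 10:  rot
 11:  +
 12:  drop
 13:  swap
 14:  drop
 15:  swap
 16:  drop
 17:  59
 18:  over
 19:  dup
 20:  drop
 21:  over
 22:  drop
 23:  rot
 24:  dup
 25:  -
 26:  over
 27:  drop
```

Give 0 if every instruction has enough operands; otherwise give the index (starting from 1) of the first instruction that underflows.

0

-3     -> -3
10     -> -3 10
mod    -> -3
4      -> -3 4
dup    -> -3 4 4
negate -> -3 4 -4
over   -> -3 4 -4 4
rot    -> -3 -4 4 4
over   -> -3 -4 4 4 4
rot    -> -3 -4 4 4 4
+      -> -3 -4 4 8
drop   -> -3 -4 4
swap   -> -3 4 -4
drop   -> -3 4
swap   -> 4 -3
drop   -> 4
59     -> 4 59
over   -> 4 59 4
dup    -> 4 59 4 4
drop   -> 4 59 4
over   -> 4 59 4 59
drop   -> 4 59 4
rot    -> 59 4 4
dup    -> 59 4 4 4
-      -> 59 4 0
over   -> 59 4 0 4
drop   -> 59 4 0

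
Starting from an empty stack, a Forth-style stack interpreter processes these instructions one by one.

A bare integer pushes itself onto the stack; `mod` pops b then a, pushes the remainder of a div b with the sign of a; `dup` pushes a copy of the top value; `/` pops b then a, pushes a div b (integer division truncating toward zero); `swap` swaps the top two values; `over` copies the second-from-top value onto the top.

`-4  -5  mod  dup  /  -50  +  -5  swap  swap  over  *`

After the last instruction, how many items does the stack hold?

-4    -4
-5    -4 -5
mod   -4
dup   -4 -4
/     1
-50   1 -50
+     -49
-5    -49 -5
swap  -5 -49
swap  -49 -5
over  -49 -5 -49
*     -49 245

2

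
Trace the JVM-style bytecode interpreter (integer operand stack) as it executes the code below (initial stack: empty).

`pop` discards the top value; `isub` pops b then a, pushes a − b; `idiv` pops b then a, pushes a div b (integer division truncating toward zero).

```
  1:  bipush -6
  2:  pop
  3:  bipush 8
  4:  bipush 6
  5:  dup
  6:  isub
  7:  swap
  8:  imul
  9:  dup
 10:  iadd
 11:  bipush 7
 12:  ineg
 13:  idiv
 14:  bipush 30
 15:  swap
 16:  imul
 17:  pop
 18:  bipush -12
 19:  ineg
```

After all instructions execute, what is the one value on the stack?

bipush -6  -> [-6]
pop        -> []
bipush 8   -> [8]
bipush 6   -> [8, 6]
dup        -> [8, 6, 6]
isub       -> [8, 0]
swap       -> [0, 8]
imul       -> [0]
dup        -> [0, 0]
iadd       -> [0]
bipush 7   -> [0, 7]
ineg       -> [0, -7]
idiv       -> [0]
bipush 30  -> [0, 30]
swap       -> [30, 0]
imul       -> [0]
pop        -> []
bipush -12 -> [-12]
ineg       -> [12]

12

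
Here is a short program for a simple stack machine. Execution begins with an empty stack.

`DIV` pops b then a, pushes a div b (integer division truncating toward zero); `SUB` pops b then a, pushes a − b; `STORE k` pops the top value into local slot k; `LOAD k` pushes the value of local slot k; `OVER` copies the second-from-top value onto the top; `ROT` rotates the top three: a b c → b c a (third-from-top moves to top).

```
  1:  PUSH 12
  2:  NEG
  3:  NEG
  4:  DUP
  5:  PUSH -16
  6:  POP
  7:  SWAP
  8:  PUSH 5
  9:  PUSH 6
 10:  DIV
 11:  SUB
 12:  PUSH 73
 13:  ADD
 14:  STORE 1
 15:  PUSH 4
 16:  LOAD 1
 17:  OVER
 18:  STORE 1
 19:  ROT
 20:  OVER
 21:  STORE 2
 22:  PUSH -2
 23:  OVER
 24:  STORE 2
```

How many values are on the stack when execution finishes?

4

PUSH 12  -> [12]
NEG      -> [-12]
NEG      -> [12]
DUP      -> [12, 12]
PUSH -16 -> [12, 12, -16]
POP      -> [12, 12]
SWAP     -> [12, 12]
PUSH 5   -> [12, 12, 5]
PUSH 6   -> [12, 12, 5, 6]
DIV      -> [12, 12, 0]
SUB      -> [12, 12]
PUSH 73  -> [12, 12, 73]
ADD      -> [12, 85]
STORE 1  -> [12]
PUSH 4   -> [12, 4]
LOAD 1   -> [12, 4, 85]
OVER     -> [12, 4, 85, 4]
STORE 1  -> [12, 4, 85]
ROT      -> [4, 85, 12]
OVER     -> [4, 85, 12, 85]
STORE 2  -> [4, 85, 12]
PUSH -2  -> [4, 85, 12, -2]
OVER     -> [4, 85, 12, -2, 12]
STORE 2  -> [4, 85, 12, -2]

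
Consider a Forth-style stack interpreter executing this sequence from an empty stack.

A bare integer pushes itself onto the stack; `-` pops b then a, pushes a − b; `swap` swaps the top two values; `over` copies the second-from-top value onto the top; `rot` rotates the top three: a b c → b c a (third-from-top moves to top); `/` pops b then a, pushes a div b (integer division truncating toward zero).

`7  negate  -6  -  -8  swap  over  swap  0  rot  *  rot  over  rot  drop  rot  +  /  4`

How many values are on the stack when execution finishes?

2

7      → 7
negate → -7
-6     → -7 -6
-      → -1
-8     → -1 -8
swap   → -8 -1
over   → -8 -1 -8
swap   → -8 -8 -1
0      → -8 -8 -1 0
rot    → -8 -1 0 -8
*      → -8 -1 0
rot    → -1 0 -8
over   → -1 0 -8 0
rot    → -1 -8 0 0
drop   → -1 -8 0
rot    → -8 0 -1
+      → -8 -1
/      → 8
4      → 8 4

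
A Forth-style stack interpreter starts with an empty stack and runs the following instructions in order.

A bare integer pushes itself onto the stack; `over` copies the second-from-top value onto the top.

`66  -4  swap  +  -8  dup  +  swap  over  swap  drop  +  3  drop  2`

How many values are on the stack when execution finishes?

2

66   → 66
-4   → 66 -4
swap → -4 66
+    → 62
-8   → 62 -8
dup  → 62 -8 -8
+    → 62 -16
swap → -16 62
over → -16 62 -16
swap → -16 -16 62
drop → -16 -16
+    → -32
3    → -32 3
drop → -32
2    → -32 2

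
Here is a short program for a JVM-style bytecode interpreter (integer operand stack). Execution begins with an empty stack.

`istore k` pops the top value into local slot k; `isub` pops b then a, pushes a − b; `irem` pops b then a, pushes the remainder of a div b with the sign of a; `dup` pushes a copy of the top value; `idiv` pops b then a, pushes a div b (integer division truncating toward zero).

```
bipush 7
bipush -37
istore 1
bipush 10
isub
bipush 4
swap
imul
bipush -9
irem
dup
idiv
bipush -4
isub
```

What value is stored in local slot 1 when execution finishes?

bipush 7   -> 7
bipush -37 -> 7 -37
istore 1   -> 7
bipush 10  -> 7 10
isub       -> -3
bipush 4   -> -3 4
swap       -> 4 -3
imul       -> -12
bipush -9  -> -12 -9
irem       -> -3
dup        -> -3 -3
idiv       -> 1
bipush -4  -> 1 -4
isub       -> 5

-37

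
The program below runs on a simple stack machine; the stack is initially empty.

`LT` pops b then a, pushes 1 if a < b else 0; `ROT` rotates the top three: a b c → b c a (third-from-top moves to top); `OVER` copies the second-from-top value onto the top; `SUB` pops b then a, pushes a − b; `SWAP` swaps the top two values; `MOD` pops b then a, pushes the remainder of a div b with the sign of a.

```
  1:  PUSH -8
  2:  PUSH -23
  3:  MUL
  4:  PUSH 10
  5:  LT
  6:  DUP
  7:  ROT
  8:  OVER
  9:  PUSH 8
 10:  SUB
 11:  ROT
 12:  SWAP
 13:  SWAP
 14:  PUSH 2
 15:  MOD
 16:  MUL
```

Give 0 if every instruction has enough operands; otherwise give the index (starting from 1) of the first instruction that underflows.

PUSH -8  → -8
PUSH -23 → -8 -23
MUL      → 184
PUSH 10  → 184 10
LT       → 0
DUP      → 0 0
ROT  — needs 3 operands, stack has 2 → underflow

7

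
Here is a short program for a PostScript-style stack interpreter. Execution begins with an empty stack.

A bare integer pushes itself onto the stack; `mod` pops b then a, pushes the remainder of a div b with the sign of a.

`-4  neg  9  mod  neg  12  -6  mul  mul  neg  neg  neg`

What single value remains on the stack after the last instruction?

-4   -4
neg  4
9    4 9
mod  4
neg  -4
12   -4 12
-6   -4 12 -6
mul  -4 -72
mul  288
neg  -288
neg  288
neg  -288

-288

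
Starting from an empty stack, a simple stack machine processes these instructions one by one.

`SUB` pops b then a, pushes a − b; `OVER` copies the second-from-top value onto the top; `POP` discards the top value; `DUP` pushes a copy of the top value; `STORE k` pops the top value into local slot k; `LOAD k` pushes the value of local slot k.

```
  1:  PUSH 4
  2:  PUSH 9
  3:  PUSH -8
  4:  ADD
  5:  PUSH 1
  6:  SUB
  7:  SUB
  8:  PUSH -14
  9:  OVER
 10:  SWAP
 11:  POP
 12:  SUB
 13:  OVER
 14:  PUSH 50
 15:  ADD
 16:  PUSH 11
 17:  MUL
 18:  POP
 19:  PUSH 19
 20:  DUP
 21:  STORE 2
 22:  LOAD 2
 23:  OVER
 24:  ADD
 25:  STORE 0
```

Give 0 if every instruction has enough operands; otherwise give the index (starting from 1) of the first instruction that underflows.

13

PUSH 4   : 4
PUSH 9   : 4 9
PUSH -8  : 4 9 -8
ADD      : 4 1
PUSH 1   : 4 1 1
SUB      : 4 0
SUB      : 4
PUSH -14 : 4 -14
OVER     : 4 -14 4
SWAP     : 4 4 -14
POP      : 4 4
SUB      : 0
OVER  — needs 2 operands, stack has 1 → underflow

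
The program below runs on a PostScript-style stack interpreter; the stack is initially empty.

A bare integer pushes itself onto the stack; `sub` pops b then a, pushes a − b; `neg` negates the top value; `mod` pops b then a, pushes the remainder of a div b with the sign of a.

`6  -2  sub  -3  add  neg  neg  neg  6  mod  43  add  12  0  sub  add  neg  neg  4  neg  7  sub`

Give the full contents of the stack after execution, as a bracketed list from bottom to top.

6   : [6]
-2  : [6, -2]
sub : [8]
-3  : [8, -3]
add : [5]
neg : [-5]
neg : [5]
neg : [-5]
6   : [-5, 6]
mod : [-5]
43  : [-5, 43]
add : [38]
12  : [38, 12]
0   : [38, 12, 0]
sub : [38, 12]
add : [50]
neg : [-50]
neg : [50]
4   : [50, 4]
neg : [50, -4]
7   : [50, -4, 7]
sub : [50, -11]

[50, -11]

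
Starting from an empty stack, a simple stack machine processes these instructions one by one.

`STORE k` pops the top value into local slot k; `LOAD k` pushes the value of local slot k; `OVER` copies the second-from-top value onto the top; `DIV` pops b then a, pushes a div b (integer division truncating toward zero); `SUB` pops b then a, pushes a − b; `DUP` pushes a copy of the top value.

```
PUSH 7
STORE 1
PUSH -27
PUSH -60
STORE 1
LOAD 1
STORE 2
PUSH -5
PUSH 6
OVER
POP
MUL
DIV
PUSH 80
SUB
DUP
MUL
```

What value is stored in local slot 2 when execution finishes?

PUSH 7   : [7]
STORE 1  : []
PUSH -27 : [-27]
PUSH -60 : [-27, -60]
STORE 1  : [-27]
LOAD 1   : [-27, -60]
STORE 2  : [-27]
PUSH -5  : [-27, -5]
PUSH 6   : [-27, -5, 6]
OVER     : [-27, -5, 6, -5]
POP      : [-27, -5, 6]
MUL      : [-27, -30]
DIV      : [0]
PUSH 80  : [0, 80]
SUB      : [-80]
DUP      : [-80, -80]
MUL      : [6400]

-60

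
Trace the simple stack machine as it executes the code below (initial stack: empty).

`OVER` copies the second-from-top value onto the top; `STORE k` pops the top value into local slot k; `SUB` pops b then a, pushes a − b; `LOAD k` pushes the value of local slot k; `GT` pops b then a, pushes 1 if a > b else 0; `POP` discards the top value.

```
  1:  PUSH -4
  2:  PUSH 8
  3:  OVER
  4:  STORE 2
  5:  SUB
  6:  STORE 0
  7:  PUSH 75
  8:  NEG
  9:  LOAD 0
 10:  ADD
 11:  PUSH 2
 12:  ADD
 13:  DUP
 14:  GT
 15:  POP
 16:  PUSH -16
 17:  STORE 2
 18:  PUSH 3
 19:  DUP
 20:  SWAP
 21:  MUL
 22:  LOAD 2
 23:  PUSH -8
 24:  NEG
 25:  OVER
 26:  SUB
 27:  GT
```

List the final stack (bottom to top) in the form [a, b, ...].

PUSH -4  -> -4
PUSH 8   -> -4 8
OVER     -> -4 8 -4
STORE 2  -> -4 8
SUB      -> -12
STORE 0  -> (empty)
PUSH 75  -> 75
NEG      -> -75
LOAD 0   -> -75 -12
ADD      -> -87
PUSH 2   -> -87 2
ADD      -> -85
DUP      -> -85 -85
GT       -> 0
POP      -> (empty)
PUSH -16 -> -16
STORE 2  -> (empty)
PUSH 3   -> 3
DUP      -> 3 3
SWAP     -> 3 3
MUL      -> 9
LOAD 2   -> 9 -16
PUSH -8  -> 9 -16 -8
NEG      -> 9 -16 8
OVER     -> 9 -16 8 -16
SUB      -> 9 -16 24
GT       -> 9 0

[9, 0]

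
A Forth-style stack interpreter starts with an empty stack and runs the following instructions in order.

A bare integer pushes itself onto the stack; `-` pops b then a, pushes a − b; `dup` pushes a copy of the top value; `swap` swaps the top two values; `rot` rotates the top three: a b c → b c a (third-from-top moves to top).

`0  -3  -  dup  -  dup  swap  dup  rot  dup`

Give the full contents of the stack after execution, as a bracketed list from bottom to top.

0    : [0]
-3   : [0, -3]
-    : [3]
dup  : [3, 3]
-    : [0]
dup  : [0, 0]
swap : [0, 0]
dup  : [0, 0, 0]
rot  : [0, 0, 0]
dup  : [0, 0, 0, 0]

[0, 0, 0, 0]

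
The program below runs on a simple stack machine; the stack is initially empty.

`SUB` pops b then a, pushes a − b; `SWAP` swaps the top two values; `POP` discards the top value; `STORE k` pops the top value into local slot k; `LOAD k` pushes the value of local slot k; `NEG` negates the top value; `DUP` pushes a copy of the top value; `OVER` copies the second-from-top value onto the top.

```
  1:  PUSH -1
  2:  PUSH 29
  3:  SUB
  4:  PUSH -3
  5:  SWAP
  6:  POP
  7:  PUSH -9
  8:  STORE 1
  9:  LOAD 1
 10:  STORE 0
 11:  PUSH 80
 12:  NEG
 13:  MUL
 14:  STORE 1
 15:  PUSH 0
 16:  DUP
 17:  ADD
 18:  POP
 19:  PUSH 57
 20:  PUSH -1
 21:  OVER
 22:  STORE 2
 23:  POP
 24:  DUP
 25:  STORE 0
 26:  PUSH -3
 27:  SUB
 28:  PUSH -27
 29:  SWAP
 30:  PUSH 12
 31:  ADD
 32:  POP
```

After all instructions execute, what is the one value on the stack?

-27

PUSH -1   -1
PUSH 29   -1 29
SUB       -30
PUSH -3   -30 -3
SWAP      -3 -30
POP       -3
PUSH -9   -3 -9
STORE 1   -3
LOAD 1    -3 -9
STORE 0   -3
PUSH 80   -3 80
NEG       -3 -80
MUL       240
STORE 1   (empty)
PUSH 0    0
DUP       0 0
ADD       0
POP       (empty)
PUSH 57   57
PUSH -1   57 -1
OVER      57 -1 57
STORE 2   57 -1
POP       57
DUP       57 57
STORE 0   57
PUSH -3   57 -3
SUB       60
PUSH -27  60 -27
SWAP      -27 60
PUSH 12   -27 60 12
ADD       -27 72
POP       -27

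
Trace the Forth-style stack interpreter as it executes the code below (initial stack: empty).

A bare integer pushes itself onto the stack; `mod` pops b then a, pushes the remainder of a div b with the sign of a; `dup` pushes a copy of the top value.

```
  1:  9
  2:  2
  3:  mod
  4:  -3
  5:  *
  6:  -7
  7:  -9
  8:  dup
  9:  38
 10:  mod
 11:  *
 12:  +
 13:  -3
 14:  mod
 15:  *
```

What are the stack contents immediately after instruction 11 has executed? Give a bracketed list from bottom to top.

[-3, -7, 81]

9   : [9]
2   : [9, 2]
mod : [1]
-3  : [1, -3]
*   : [-3]
-7  : [-3, -7]
-9  : [-3, -7, -9]
dup : [-3, -7, -9, -9]
38  : [-3, -7, -9, -9, 38]
mod : [-3, -7, -9, -9]
*   : [-3, -7, 81]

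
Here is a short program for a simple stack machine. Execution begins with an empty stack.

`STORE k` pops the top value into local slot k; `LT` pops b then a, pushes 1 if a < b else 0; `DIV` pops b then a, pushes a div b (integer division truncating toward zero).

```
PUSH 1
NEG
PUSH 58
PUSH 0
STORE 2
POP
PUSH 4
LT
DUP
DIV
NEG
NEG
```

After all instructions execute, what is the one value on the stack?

PUSH 1  : 1
NEG     : -1
PUSH 58 : -1 58
PUSH 0  : -1 58 0
STORE 2 : -1 58
POP     : -1
PUSH 4  : -1 4
LT      : 1
DUP     : 1 1
DIV     : 1
NEG     : -1
NEG     : 1

1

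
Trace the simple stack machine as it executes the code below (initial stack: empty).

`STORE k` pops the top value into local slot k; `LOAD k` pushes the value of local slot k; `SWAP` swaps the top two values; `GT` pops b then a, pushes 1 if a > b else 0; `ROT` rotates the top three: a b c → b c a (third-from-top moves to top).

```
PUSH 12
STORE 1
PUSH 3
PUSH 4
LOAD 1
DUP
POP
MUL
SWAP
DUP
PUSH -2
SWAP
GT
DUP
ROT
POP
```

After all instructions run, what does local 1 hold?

12

PUSH 12 -> [12]
STORE 1 -> []
PUSH 3  -> [3]
PUSH 4  -> [3, 4]
LOAD 1  -> [3, 4, 12]
DUP     -> [3, 4, 12, 12]
POP     -> [3, 4, 12]
MUL     -> [3, 48]
SWAP    -> [48, 3]
DUP     -> [48, 3, 3]
PUSH -2 -> [48, 3, 3, -2]
SWAP    -> [48, 3, -2, 3]
GT      -> [48, 3, 0]
DUP     -> [48, 3, 0, 0]
ROT     -> [48, 0, 0, 3]
POP     -> [48, 0, 0]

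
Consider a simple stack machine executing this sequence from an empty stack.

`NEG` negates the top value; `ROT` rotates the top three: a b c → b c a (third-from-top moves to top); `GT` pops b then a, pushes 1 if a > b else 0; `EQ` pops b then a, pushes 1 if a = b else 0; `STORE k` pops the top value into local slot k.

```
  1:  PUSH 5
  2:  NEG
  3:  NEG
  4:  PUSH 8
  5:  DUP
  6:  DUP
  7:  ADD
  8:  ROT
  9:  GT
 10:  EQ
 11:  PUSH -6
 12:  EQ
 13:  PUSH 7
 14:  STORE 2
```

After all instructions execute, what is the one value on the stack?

PUSH 5  : 5
NEG     : -5
NEG     : 5
PUSH 8  : 5 8
DUP     : 5 8 8
DUP     : 5 8 8 8
ADD     : 5 8 16
ROT     : 8 16 5
GT      : 8 1
EQ      : 0
PUSH -6 : 0 -6
EQ      : 0
PUSH 7  : 0 7
STORE 2 : 0

0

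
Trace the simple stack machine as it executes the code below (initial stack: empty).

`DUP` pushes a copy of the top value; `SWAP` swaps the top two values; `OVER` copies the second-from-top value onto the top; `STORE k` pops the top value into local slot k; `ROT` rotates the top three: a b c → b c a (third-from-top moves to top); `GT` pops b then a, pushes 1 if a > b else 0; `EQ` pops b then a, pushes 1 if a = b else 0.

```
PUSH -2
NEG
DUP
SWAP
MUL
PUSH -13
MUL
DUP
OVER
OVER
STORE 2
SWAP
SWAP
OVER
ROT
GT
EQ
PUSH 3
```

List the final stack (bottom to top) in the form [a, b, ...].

PUSH -2   [-2]
NEG       [2]
DUP       [2, 2]
SWAP      [2, 2]
MUL       [4]
PUSH -13  [4, -13]
MUL       [-52]
DUP       [-52, -52]
OVER      [-52, -52, -52]
OVER      [-52, -52, -52, -52]
STORE 2   [-52, -52, -52]
SWAP      [-52, -52, -52]
SWAP      [-52, -52, -52]
OVER      [-52, -52, -52, -52]
ROT       [-52, -52, -52, -52]
GT        [-52, -52, 0]
EQ        [-52, 0]
PUSH 3    [-52, 0, 3]

[-52, 0, 3]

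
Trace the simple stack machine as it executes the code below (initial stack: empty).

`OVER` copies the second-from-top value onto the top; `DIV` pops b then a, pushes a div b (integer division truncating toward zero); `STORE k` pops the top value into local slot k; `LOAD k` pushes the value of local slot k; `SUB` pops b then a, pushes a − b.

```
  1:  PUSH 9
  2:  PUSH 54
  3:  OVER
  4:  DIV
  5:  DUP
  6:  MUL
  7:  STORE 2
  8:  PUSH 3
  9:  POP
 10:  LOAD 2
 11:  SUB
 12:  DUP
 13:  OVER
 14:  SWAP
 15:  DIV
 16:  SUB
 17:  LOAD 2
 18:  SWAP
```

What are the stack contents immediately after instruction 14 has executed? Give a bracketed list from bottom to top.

PUSH 9  : [9]
PUSH 54 : [9, 54]
OVER    : [9, 54, 9]
DIV     : [9, 6]
DUP     : [9, 6, 6]
MUL     : [9, 36]
STORE 2 : [9]
PUSH 3  : [9, 3]
POP     : [9]
LOAD 2  : [9, 36]
SUB     : [-27]
DUP     : [-27, -27]
OVER    : [-27, -27, -27]
SWAP    : [-27, -27, -27]

[-27, -27, -27]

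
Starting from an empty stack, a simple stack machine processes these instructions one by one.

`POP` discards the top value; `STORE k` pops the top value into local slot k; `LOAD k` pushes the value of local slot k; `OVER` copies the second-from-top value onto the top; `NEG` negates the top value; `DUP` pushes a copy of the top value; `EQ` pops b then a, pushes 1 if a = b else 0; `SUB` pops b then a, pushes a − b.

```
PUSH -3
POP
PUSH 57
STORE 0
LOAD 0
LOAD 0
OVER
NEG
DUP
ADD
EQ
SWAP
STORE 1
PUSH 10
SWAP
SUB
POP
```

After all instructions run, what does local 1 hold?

57

PUSH -3 : -3
POP     : (empty)
PUSH 57 : 57
STORE 0 : (empty)
LOAD 0  : 57
LOAD 0  : 57 57
OVER    : 57 57 57
NEG     : 57 57 -57
DUP     : 57 57 -57 -57
ADD     : 57 57 -114
EQ      : 57 0
SWAP    : 0 57
STORE 1 : 0
PUSH 10 : 0 10
SWAP    : 10 0
SUB     : 10
POP     : (empty)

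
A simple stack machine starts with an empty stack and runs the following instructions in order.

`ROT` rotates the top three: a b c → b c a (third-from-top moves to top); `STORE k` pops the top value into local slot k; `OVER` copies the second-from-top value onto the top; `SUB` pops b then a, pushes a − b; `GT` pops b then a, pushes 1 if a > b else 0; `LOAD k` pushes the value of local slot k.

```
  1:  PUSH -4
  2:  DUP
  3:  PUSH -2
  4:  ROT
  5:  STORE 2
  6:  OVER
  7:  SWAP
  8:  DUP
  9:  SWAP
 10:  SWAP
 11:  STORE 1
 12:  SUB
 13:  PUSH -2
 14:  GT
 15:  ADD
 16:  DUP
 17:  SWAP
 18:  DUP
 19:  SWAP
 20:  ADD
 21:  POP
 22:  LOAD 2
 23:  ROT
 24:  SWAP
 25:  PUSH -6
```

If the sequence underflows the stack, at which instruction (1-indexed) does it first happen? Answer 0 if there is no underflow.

23

PUSH -4 -> -4
DUP     -> -4 -4
PUSH -2 -> -4 -4 -2
ROT     -> -4 -2 -4
STORE 2 -> -4 -2
OVER    -> -4 -2 -4
SWAP    -> -4 -4 -2
DUP     -> -4 -4 -2 -2
SWAP    -> -4 -4 -2 -2
SWAP    -> -4 -4 -2 -2
STORE 1 -> -4 -4 -2
SUB     -> -4 -2
PUSH -2 -> -4 -2 -2
GT      -> -4 0
ADD     -> -4
DUP     -> -4 -4
SWAP    -> -4 -4
DUP     -> -4 -4 -4
SWAP    -> -4 -4 -4
ADD     -> -4 -8
POP     -> -4
LOAD 2  -> -4 -4
ROT  — needs 3 operands, stack has 2 → underflow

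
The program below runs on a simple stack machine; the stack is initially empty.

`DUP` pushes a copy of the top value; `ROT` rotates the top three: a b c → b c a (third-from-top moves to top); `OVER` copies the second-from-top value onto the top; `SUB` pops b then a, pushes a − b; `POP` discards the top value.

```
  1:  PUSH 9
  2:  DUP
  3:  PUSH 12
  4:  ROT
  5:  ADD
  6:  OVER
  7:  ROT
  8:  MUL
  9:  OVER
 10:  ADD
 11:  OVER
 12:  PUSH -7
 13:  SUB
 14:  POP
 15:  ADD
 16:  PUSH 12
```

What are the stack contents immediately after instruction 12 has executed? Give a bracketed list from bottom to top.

PUSH 9  → 9
DUP     → 9 9
PUSH 12 → 9 9 12
ROT     → 9 12 9
ADD     → 9 21
OVER    → 9 21 9
ROT     → 21 9 9
MUL     → 21 81
OVER    → 21 81 21
ADD     → 21 102
OVER    → 21 102 21
PUSH -7 → 21 102 21 -7

[21, 102, 21, -7]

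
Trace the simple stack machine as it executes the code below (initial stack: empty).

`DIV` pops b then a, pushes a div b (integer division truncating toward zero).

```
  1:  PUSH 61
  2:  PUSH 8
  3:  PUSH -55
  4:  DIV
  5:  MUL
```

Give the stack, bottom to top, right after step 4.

[61, 0]

PUSH 61  : [61]
PUSH 8   : [61, 8]
PUSH -55 : [61, 8, -55]
DIV      : [61, 0]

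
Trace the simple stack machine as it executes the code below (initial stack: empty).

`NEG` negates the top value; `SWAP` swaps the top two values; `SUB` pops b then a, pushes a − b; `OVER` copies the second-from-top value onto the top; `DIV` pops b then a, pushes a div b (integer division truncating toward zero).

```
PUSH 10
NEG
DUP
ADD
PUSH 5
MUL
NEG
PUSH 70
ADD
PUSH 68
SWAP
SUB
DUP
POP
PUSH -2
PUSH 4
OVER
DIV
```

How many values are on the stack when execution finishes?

3

PUSH 10  [10]
NEG      [-10]
DUP      [-10, -10]
ADD      [-20]
PUSH 5   [-20, 5]
MUL      [-100]
NEG      [100]
PUSH 70  [100, 70]
ADD      [170]
PUSH 68  [170, 68]
SWAP     [68, 170]
SUB      [-102]
DUP      [-102, -102]
POP      [-102]
PUSH -2  [-102, -2]
PUSH 4   [-102, -2, 4]
OVER     [-102, -2, 4, -2]
DIV      [-102, -2, -2]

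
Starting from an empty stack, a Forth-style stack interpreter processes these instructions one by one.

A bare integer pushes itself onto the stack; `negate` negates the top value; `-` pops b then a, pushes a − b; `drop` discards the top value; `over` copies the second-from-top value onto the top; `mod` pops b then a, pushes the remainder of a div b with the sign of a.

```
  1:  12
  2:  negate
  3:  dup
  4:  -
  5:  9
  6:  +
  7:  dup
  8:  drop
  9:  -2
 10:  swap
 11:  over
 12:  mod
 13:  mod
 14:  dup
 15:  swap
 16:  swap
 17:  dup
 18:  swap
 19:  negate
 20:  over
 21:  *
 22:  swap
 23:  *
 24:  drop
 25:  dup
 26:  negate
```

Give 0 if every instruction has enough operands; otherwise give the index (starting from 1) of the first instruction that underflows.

12     : [12]
negate : [-12]
dup    : [-12, -12]
-      : [0]
9      : [0, 9]
+      : [9]
dup    : [9, 9]
drop   : [9]
-2     : [9, -2]
swap   : [-2, 9]
over   : [-2, 9, -2]
mod    : [-2, 1]
mod    : [0]
dup    : [0, 0]
swap   : [0, 0]
swap   : [0, 0]
dup    : [0, 0, 0]
swap   : [0, 0, 0]
negate : [0, 0, 0]
over   : [0, 0, 0, 0]
*      : [0, 0, 0]
swap   : [0, 0, 0]
*      : [0, 0]
drop   : [0]
dup    : [0, 0]
negate : [0, 0]

0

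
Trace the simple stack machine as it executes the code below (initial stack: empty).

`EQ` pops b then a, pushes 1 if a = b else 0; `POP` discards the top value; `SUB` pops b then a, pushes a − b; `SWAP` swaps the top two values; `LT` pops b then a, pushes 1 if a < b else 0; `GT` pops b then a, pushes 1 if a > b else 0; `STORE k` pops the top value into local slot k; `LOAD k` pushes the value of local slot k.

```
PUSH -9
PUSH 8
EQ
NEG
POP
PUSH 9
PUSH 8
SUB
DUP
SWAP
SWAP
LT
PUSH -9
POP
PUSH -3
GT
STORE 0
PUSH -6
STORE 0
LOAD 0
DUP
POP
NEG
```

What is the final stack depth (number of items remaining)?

1

PUSH -9 → [-9]
PUSH 8  → [-9, 8]
EQ      → [0]
NEG     → [0]
POP     → []
PUSH 9  → [9]
PUSH 8  → [9, 8]
SUB     → [1]
DUP     → [1, 1]
SWAP    → [1, 1]
SWAP    → [1, 1]
LT      → [0]
PUSH -9 → [0, -9]
POP     → [0]
PUSH -3 → [0, -3]
GT      → [1]
STORE 0 → []
PUSH -6 → [-6]
STORE 0 → []
LOAD 0  → [-6]
DUP     → [-6, -6]
POP     → [-6]
NEG     → [6]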